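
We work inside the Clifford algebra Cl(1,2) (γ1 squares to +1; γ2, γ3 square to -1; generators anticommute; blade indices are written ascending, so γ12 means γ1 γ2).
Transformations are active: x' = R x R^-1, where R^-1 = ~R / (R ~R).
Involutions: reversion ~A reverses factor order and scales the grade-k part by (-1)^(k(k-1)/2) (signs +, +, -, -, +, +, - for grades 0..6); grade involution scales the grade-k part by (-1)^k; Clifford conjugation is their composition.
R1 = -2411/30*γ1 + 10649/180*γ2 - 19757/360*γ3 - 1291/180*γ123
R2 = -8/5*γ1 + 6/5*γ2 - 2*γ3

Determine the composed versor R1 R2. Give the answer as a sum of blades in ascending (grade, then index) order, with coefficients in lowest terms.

Distribute over the terms of R2 (each basis-blade product reordered to ascending indices, repeated generators contracted through their squares):
R1 (-8/5*γ1) = 9644/75 + 21298/225*γ12 - 19757/225*γ13 + 2582/225*γ23
R1 (6/5*γ2) = -10649/150 - 2411/25*γ12 - 1291/150*γ13 + 19757/300*γ23
R1 (-2*γ3) = -19757/180 - 1291/90*γ12 + 2411/15*γ13 - 10649/90*γ23
Summing the partial products and collecting blades:
Answer: -46951/900 - 2419/150*γ12 + 28943/450*γ13 - 4099/100*γ23


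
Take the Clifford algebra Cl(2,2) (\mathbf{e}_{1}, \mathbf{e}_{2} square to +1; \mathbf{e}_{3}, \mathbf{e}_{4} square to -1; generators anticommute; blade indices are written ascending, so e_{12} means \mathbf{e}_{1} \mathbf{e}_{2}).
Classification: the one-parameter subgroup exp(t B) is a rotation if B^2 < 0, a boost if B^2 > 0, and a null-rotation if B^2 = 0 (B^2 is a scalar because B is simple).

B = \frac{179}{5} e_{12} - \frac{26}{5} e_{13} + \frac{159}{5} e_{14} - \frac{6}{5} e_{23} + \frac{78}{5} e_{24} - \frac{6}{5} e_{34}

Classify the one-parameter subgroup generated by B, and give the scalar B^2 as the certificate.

B^2 term by term: the squares give (\frac{179}{5})^2*(e_{12})^2 + (-\frac{26}{5})^2*(e_{13})^2 + (\frac{159}{5})^2*(e_{14})^2 + (-\frac{6}{5})^2*(e_{23})^2 + (\frac{78}{5})^2*(e_{24})^2 + (-\frac{6}{5})^2*(e_{34})^2 = \frac{32041}{25}*(-1) + \frac{676}{25}*(+1) + \frac{25281}{25}*(+1) + \frac{36}{25}*(+1) + \frac{6084}{25}*(+1) + \frac{36}{25}*(-1) = 0 (each basis 2-blade squares to minus the product of its generators' squares); cross terms between blades sharing an index anticommute and cancel; the commuting (index-disjoint) pairs give grade-4 terms 2*c*c'*(blade product), which cancel blade by blade — e_{1234}: -\frac{2148}{25} + \frac{4056}{25} - \frac{1908}{25} = 0 — confirming B is simple. So B^2 = 0.
Answer: null-rotation, certificate B^2 = 0. Because 0 is invariant under every versor sandwich, the classification follows from its sign alone.


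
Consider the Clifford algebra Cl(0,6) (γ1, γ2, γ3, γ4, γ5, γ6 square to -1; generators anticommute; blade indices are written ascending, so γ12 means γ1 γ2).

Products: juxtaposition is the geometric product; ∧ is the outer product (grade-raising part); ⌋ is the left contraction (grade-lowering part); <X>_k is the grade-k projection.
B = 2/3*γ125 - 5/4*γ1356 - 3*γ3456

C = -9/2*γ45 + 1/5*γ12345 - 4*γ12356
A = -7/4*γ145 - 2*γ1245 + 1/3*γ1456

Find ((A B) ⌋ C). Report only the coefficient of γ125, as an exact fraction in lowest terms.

step 1: -4/3*γ4 + γ13 - 7/6*γ24 - 5/12*γ34 - 21/4*γ136 - 2/9*γ246 + 35/16*γ346 - 6*γ1236 - 5/2*γ2346
step 2: -30*γ5 - 21*γ25 + 1/12*γ125 - 7/30*γ135 + 1/5*γ245 - 4*γ256 - 4/15*γ1235
Answer: 1/12


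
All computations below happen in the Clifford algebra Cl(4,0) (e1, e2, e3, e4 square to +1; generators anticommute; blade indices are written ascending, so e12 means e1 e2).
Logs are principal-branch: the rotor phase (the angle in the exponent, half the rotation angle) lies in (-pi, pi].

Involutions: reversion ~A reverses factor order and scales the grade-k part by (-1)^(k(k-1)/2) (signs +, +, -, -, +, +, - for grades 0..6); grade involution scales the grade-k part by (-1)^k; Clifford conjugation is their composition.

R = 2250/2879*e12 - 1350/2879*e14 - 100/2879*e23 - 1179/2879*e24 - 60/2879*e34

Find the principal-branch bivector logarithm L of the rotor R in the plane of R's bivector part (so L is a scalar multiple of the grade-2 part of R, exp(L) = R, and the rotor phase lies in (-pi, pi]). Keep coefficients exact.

The scalar part of R is 0, and that scalar determines the rotor phase on the principal branch; recovering the unit plane as bivector-part over sine of the phase gives L = phase * plane.
Concretely: cos(phase) = 0 gives phase = ±pi/2, and since phase/sin(phase) is even the sign is immaterial: L = (phase/sin(phase)) * <R>_2 = (pi/2) * <R>_2.
Answer: 1125*pi/2879*e12 - 675*pi/2879*e14 - 50*pi/2879*e23 - 1179*pi/5758*e24 - 30*pi/2879*e34


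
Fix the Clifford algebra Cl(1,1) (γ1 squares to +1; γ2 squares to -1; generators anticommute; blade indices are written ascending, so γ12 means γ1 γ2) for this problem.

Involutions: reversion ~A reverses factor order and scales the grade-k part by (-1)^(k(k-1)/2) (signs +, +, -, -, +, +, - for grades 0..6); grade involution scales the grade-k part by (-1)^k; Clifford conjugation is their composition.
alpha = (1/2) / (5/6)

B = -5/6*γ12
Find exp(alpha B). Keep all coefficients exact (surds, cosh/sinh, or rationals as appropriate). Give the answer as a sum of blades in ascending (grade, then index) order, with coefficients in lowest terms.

B^2 = (-5/6)^2*(γ12)^2 = 25/36*(+1) = 25/36 (a basis 2-blade squares to minus the product of its generators' squares).
B^2 = 25/36 — since the square is positive, the closed form is hyperbolic: l = 5/6, alpha*l = 1/2, so exp(alpha B) = cosh(1/2) + (sinh(1/2)/(5/6))*B = cosh(1/2) + (6*sinh(1/2)/5)*B.
Answer: cosh(1/2) - sinh(1/2)*γ12


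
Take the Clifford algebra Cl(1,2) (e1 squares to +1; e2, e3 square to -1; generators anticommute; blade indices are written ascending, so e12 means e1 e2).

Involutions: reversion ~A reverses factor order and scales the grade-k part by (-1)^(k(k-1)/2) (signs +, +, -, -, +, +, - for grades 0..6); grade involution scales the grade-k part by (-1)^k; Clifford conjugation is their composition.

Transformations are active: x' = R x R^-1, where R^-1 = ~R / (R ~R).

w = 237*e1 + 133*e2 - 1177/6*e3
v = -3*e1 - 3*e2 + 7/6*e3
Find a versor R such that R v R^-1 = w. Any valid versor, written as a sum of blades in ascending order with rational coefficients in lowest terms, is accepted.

A norm check does it: q(v) = q(w) = -49/36, hence R = v + w = 234*e1 + 130*e2 - 195*e3 realises the map — parallel part kept, (v - w)/2 negated, v carried to w.
Answer: 234*e1 + 130*e2 - 195*e3


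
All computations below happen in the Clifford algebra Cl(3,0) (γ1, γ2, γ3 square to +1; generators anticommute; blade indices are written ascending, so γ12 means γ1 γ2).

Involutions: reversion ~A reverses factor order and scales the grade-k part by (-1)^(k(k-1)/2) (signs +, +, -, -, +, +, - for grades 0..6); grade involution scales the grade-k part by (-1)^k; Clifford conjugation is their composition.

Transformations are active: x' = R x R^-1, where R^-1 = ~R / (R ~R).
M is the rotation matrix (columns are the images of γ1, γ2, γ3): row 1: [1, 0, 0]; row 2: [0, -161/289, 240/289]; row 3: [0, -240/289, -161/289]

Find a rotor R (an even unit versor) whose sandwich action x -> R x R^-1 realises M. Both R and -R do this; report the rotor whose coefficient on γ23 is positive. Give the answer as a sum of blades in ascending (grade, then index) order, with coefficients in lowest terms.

Method: write R = a + b12*γ12 + b13*γ13 + b23*γ23 with a^2 + b12^2 + b13^2 + b23^2 = 1 (so R^-1 = ~R). Expanding the columns R e_j ~R gives tr M = 4a^2 - 1 and, from the antisymmetric part, M21 - M12 = -4a*b12, M13 - M31 = 4a*b13, M32 - M23 = -4a*b23.
Here tr M = -33/289, so a^2 = (1 + tr M)/4 = 64/289 and a = ±8/17. Taking a = 8/17: M21 - M12 = 0, M13 - M31 = 0, M32 - M23 = -480/289, giving b12 = 0, b13 = 0, b23 = 15/17, i.e. R = 8/17 + 15/17*γ23.
Its γ23 coefficient is already positive.
Answer: 8/17 + 15/17*γ23. Note: both R and -R realise this M (trace -33/289); the covering map identifies them, and the γ23-coefficient sign is the tie-breaker.


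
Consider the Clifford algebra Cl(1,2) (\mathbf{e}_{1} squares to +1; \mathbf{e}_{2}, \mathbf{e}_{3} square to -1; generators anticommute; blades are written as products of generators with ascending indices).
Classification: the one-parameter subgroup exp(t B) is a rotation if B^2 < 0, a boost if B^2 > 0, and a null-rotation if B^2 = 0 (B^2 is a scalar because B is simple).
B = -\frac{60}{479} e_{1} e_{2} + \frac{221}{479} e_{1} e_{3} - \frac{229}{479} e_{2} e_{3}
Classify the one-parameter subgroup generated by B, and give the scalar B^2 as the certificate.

B^2 term by term: the squares give (-\frac{60}{479})^2*(e_{1} e_{2})^2 + (\frac{221}{479})^2*(e_{1} e_{3})^2 + (-\frac{229}{479})^2*(e_{2} e_{3})^2 = \frac{3600}{229441}*(+1) + \frac{48841}{229441}*(+1) + \frac{52441}{229441}*(-1) = 0 (each basis 2-blade squares to minus the product of its generators' squares); cross terms between blades sharing an index anticommute and cancel. So B^2 = 0.
Answer: null-rotation, certificate B^2 = 0. Certificate logic: 0 is a conjugation-invariant scalar, so its sign fixes rotation versus boost versus null-rotation outright.


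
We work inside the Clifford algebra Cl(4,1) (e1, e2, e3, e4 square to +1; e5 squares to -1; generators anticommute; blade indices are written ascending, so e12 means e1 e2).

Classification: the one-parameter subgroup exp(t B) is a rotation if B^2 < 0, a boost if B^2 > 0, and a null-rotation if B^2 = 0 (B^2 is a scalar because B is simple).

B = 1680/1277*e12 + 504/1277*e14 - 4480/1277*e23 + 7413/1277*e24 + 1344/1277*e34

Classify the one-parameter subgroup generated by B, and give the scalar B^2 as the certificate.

B^2 term by term: the squares give (1680/1277)^2*(e12)^2 + (504/1277)^2*(e14)^2 + (-4480/1277)^2*(e23)^2 + (7413/1277)^2*(e24)^2 + (1344/1277)^2*(e34)^2 = 2822400/1630729*(-1) + 254016/1630729*(-1) + 20070400/1630729*(-1) + 54952569/1630729*(-1) + 1806336/1630729*(-1) = -49 (each basis 2-blade squares to minus the product of its generators' squares); cross terms between blades sharing an index anticommute and cancel; the commuting (index-disjoint) pairs give grade-4 terms 2*c*c'*(blade product), which cancel blade by blade — e1234: 4515840/1630729 - 4515840/1630729 = 0 — confirming B is simple. So B^2 = -49.
Answer: rotation, certificate B^2 = -49. Note: conjugating B changes its blade decomposition but never the scalar B^2 = -49, whose sign settles the classification.


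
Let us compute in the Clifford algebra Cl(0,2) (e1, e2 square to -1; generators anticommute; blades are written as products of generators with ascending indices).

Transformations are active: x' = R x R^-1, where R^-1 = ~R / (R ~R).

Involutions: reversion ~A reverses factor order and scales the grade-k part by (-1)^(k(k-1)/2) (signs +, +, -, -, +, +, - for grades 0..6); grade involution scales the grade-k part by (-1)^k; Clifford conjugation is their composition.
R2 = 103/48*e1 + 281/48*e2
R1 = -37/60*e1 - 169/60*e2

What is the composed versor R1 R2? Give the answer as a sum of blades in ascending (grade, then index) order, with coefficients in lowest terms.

Distribute over the terms of R1 (each basis-blade product reordered to ascending indices, repeated generators contracted through their squares):
(-37/60*e1) R2 = 3811/2880 - 10397/2880*e1 e2
(-169/60*e2) R2 = 47489/2880 + 17407/2880*e1 e2
Summing the partial products and collecting blades:
Answer: 285/16 + 701/288*e1 e2


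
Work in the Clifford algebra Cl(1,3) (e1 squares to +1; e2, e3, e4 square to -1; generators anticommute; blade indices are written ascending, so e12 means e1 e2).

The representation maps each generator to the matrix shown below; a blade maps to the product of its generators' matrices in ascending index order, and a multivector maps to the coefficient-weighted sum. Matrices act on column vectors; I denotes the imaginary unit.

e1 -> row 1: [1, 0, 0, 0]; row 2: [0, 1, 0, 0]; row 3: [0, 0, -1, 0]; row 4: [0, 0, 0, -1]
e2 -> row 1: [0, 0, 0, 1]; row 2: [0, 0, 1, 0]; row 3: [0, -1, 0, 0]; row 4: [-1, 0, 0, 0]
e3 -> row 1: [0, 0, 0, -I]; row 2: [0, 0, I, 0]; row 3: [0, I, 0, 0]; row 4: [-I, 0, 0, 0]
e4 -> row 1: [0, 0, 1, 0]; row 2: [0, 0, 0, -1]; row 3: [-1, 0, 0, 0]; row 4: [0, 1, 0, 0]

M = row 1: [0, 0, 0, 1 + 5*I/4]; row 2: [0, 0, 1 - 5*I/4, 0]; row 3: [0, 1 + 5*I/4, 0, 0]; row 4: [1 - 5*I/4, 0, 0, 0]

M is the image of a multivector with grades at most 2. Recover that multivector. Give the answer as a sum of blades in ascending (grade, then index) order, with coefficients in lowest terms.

Method: the blade images are trace-orthogonal — tr(rho(e_A) rho(e_B)^-1) = 4 if A = B and 0 otherwise — and rho(e_A)^-1 = (e_A)^2 * rho(e_A) with (e_A)^2 = +1 or -1, so the coefficient of e_A in the preimage is (e_A)^2 * tr(M rho(e_A))/4.
Nonzero projections over blades of grade <= 2: e12: (e12)^2 = +1, tr(M rho(e12)) = 4, coefficient 1; e13: (e13)^2 = +1, tr(M rho(e13)) = -5, coefficient -5/4. Every other blade of grade <= 2 projects to 0.
Answer: e12 - 5/4*e13


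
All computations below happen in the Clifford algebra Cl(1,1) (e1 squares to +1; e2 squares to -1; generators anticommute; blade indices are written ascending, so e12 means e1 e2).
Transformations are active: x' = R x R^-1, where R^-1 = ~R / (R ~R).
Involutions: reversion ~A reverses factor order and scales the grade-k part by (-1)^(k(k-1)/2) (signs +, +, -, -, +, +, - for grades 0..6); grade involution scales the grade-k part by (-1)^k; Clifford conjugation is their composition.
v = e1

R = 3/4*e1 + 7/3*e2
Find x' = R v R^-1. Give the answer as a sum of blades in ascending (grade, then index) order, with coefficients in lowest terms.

~R = 3/4*e1 + 7/3*e2, and R ~R = -703/144, so R^-1 = ~R / (-703/144).
R v = 3/4 - 7/3*e12
Answer: -865/703*e1 - 504/703*e2


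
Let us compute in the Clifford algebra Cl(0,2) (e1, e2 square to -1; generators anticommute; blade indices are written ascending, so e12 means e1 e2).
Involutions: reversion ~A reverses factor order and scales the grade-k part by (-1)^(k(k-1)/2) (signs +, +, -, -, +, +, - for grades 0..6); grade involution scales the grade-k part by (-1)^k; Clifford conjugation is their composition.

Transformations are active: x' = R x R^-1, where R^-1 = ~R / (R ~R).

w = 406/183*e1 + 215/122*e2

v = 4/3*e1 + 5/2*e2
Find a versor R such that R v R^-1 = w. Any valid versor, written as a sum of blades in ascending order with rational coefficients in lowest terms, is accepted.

Reasoning: v^2 = w^2 = -289/36 since conjugation preserves the quadratic form; R = v + w = 650/183*e1 + 260/61*e2 is then valid when invertible, keeping its own part and reversing (v - w)/2.
Answer: 650/183*e1 + 260/61*e2


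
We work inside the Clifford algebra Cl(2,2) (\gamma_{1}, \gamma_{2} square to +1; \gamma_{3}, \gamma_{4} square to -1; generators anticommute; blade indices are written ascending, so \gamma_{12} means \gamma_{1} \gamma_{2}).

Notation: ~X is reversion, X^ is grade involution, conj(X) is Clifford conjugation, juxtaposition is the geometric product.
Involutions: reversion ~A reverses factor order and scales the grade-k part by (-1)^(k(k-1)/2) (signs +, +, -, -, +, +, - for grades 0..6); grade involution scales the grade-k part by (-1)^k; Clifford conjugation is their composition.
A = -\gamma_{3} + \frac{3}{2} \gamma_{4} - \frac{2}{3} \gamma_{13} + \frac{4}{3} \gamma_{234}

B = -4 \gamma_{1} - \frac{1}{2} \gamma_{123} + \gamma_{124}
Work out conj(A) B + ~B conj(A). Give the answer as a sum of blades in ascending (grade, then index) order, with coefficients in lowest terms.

first term: \frac{1}{3} \gamma_{2} + \frac{8}{3} \gamma_{3} + 2 \gamma_{12} + \frac{16}{3} \gamma_{13} - \frac{16}{3} \gamma_{14} + \frac{2}{3} \gamma_{234} + \frac{67}{12} \gamma_{1234}
second term: -\frac{1}{3} \gamma_{2} - \frac{8}{3} \gamma_{3} - 2 \gamma_{12} - \frac{8}{3} \gamma_{13} + \frac{20}{3} \gamma_{14} + \frac{2}{3} \gamma_{234} - \frac{61}{12} \gamma_{1234}
Answer: \frac{8}{3} \gamma_{13} + \frac{4}{3} \gamma_{14} + \frac{4}{3} \gamma_{234} + \frac{1}{2} \gamma_{1234}


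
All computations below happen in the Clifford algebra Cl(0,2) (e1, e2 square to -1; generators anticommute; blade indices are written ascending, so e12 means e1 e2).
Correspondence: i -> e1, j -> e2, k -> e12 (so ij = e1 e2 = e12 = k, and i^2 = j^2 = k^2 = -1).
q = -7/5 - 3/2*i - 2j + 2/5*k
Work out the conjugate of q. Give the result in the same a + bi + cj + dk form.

In blades: q = -7/5 - 3/2*e1 - 2*e2 + 2/5*e12.
Conjugation here is Clifford conjugation: the scalar is fixed and the grade-1 and grade-2 blades all flip sign, giving -7/5 + 3/2*e1 + 2*e2 - 2/5*e12; translating back:
Answer: -7/5 + 3/2*i + 2j - 2/5*k


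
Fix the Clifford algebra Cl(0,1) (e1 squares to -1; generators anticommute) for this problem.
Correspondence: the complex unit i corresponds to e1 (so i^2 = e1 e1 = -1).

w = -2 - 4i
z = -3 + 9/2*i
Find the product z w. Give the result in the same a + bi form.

In blades: z = -3 + 9/2*e1, w = -2 - 4*e1.
Distribute z over w term by term (generator squares from the signature, products reordered to ascending indices): (-3)*w = 6 + 12*e1; (9/2*e1)*w = 18 - 9*e1.
Sum: 24 + 3*e1; translating back through the correspondence:
Answer: 24 + 3i


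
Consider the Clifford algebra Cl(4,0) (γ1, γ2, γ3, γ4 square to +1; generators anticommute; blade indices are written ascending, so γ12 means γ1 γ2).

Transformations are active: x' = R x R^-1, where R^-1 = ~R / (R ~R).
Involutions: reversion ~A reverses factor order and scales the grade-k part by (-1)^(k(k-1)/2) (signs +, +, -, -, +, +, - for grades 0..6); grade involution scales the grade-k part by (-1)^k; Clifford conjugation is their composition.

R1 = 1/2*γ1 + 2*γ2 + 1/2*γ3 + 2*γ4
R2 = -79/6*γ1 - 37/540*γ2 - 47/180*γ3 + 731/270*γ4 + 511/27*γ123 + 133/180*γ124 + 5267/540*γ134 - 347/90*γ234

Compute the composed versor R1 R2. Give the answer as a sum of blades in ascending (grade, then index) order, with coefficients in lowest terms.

Distribute over the terms of R1 (each basis-blade product reordered to ascending indices, repeated generators contracted through their squares):
(1/2*γ1) R2 = -79/12 - 37/1080*γ12 - 47/360*γ13 + 731/540*γ14 + 511/54*γ23 + 133/360*γ24 + 5267/1080*γ34 - 347/180*γ1234
(2*γ2) R2 = -37/270 + 79/3*γ12 - 1022/27*γ13 - 133/90*γ14 - 47/90*γ23 + 731/135*γ24 - 347/45*γ34 - 5267/270*γ1234
(1/2*γ3) R2 = -47/360 + 511/54*γ12 + 79/12*γ13 - 5267/1080*γ14 + 37/1080*γ23 + 347/180*γ24 + 731/540*γ34 + 133/360*γ1234
(2*γ4) R2 = 731/135 + 133/90*γ12 + 5267/270*γ13 + 79/3*γ14 - 347/45*γ23 + 37/270*γ24 + 47/90*γ34 - 1022/27*γ1234
Summing the partial products and collecting blades:
Answer: -517/360 + 40219/1080*γ12 - 1427/120*γ13 + 23039/1080*γ14 + 91/72*γ23 + 8477/1080*γ24 - 23/24*γ34 - 63631/1080*γ1234


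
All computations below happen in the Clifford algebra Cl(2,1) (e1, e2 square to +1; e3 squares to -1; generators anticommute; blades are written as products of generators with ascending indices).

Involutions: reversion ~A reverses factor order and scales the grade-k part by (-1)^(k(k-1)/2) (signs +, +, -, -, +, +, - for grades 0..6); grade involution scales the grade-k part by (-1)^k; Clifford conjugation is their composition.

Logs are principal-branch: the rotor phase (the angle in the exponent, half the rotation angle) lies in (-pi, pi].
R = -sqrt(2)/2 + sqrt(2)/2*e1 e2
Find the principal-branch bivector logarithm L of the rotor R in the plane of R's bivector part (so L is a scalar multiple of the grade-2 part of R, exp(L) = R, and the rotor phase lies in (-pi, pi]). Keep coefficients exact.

The scalar part of R is -sqrt(2)/2, which pins the rotor phase on the principal branch; dividing the bivector part by the sine of that phase recovers the unit plane, and L is the phase times that plane.
Concretely: cos(phase) = -sqrt(2)/2 gives phase = ±3*pi/4, and since phase/sin(phase) is even the sign is immaterial: L = (phase/sin(phase)) * <R>_2 = (3*sqrt(2)*pi/4) * <R>_2.
Answer: 3*pi/4*e1 e2


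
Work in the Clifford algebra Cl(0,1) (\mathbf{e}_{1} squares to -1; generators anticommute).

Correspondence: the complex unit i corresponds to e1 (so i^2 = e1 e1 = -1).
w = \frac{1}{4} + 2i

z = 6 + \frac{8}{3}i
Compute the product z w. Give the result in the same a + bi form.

In blades: z = 6 + \frac{8}{3} e_{1}, w = \frac{1}{4} + 2 e_{1}.
Distribute z over w term by term (generator squares from the signature, products reordered to ascending indices): (6)*w = \frac{3}{2} + 12 e_{1}; (\frac{8}{3} e_{1})*w = -\frac{16}{3} + \frac{2}{3} e_{1}.
Sum: -\frac{23}{6} + \frac{38}{3} e_{1}; translating back through the correspondence:
Answer: -\frac{23}{6} + \frac{38}{3}i


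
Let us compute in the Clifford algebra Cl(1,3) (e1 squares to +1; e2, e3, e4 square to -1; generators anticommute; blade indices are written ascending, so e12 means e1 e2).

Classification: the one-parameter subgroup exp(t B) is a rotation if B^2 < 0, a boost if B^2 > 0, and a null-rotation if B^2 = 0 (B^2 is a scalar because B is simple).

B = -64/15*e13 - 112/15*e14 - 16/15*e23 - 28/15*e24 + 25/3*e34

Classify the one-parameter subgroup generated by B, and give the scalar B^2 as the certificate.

B^2 term by term: the squares give (-64/15)^2*(e13)^2 + (-112/15)^2*(e14)^2 + (-16/15)^2*(e23)^2 + (-28/15)^2*(e24)^2 + (25/3)^2*(e34)^2 = 4096/225*(+1) + 12544/225*(+1) + 256/225*(-1) + 784/225*(-1) + 625/9*(-1) = -1/9 (each basis 2-blade squares to minus the product of its generators' squares); cross terms between blades sharing an index anticommute and cancel; the commuting (index-disjoint) pairs give grade-4 terms 2*c*c'*(blade product), which cancel blade by blade — e1234: -3584/225 + 3584/225 = 0 — confirming B is simple. So B^2 = -1/9.
Answer: rotation, certificate B^2 = -1/9. Because -1/9 is invariant under every versor sandwich, the classification follows from its sign alone.


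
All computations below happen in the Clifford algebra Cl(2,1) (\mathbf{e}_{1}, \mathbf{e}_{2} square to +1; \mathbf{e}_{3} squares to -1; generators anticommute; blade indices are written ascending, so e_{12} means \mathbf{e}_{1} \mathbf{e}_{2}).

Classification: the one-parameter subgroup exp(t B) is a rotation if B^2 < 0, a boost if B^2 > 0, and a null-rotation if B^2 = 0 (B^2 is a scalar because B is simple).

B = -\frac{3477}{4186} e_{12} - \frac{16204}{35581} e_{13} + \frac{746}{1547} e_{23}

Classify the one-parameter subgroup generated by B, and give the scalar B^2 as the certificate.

B^2 term by term: the squares give (-\frac{3477}{4186})^2*(e_{12})^2 + (-\frac{16204}{35581})^2*(e_{13})^2 + (\frac{746}{1547})^2*(e_{23})^2 = \frac{12089529}{17522596}*(-1) + \frac{262569616}{1266007561}*(+1) + \frac{556516}{2393209}*(+1) = -\frac{1}{4} (each basis 2-blade squares to minus the product of its generators' squares); cross terms between blades sharing an index anticommute and cancel. So B^2 = -\frac{1}{4}.
Answer: rotation, certificate B^2 = -\frac{1}{4}. No conjugation can change B^2 = -\frac{1}{4}; the sign gives the class.


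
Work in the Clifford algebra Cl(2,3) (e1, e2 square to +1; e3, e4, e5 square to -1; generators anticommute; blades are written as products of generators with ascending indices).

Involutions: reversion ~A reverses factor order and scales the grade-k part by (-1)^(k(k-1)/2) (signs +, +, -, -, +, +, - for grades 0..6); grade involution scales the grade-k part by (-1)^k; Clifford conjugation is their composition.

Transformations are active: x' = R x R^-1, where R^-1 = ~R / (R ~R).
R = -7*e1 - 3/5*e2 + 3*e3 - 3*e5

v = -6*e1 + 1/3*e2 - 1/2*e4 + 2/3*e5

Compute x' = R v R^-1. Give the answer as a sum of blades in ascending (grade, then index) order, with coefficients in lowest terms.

~R = -7*e1 - 3/5*e2 + 3*e3 - 3*e5, and R ~R = 784/25, so R^-1 = ~R / (784/25).
R v = 219/5 - 89/15*e1 e2 + 18*e1 e3 + 7/2*e1 e4 - 68/3*e1 e5 - e2 e3 + 3/10*e2 e4 + 3/5*e2 e5 - 3/2*e3 e4 + 2*e3 e5 - 3/2*e4 e5
Answer: -759/56*e1 - 2363/1176*e2 + 3285/392*e3 + 1/2*e4 - 10639/1176*e5


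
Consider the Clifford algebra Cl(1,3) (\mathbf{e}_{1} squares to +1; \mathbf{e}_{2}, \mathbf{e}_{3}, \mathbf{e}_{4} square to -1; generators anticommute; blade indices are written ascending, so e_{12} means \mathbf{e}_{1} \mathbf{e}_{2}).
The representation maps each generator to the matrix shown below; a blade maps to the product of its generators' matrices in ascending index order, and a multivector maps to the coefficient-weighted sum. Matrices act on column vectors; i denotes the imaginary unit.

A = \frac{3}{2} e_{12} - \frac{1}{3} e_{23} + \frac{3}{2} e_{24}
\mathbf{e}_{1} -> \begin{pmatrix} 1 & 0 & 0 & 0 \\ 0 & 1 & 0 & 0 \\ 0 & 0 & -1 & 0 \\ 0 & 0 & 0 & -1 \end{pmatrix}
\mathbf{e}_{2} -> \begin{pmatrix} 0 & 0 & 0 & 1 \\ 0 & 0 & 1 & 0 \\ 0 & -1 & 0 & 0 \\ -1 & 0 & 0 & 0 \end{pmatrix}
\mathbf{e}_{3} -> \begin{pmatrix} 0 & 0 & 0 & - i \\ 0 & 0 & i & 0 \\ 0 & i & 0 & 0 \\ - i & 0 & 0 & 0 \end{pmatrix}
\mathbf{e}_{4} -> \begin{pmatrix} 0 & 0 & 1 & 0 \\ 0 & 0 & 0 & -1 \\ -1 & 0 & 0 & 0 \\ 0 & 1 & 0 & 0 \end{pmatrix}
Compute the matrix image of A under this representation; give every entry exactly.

Bivector images (products of the table entries): rho(e_{12}) = rho(\mathbf{e}_{1})rho(\mathbf{e}_{2}) = \begin{pmatrix} 0 & 0 & 0 & 1 \\ 0 & 0 & 1 & 0 \\ 0 & 1 & 0 & 0 \\ 1 & 0 & 0 & 0 \end{pmatrix}; rho(e_{23}) = rho(\mathbf{e}_{2})rho(\mathbf{e}_{3}) = \begin{pmatrix} - i & 0 & 0 & 0 \\ 0 & i & 0 & 0 \\ 0 & 0 & - i & 0 \\ 0 & 0 & 0 & i \end{pmatrix}; rho(e_{24}) = rho(\mathbf{e}_{2})rho(\mathbf{e}_{4}) = \begin{pmatrix} 0 & 1 & 0 & 0 \\ -1 & 0 & 0 & 0 \\ 0 & 0 & 0 & 1 \\ 0 & 0 & -1 & 0 \end{pmatrix}.
M = (\frac{3}{2})*rho(e_{12}) + (-\frac{1}{3})*rho(e_{23}) + (\frac{3}{2})*rho(e_{24}), summed entrywise:
Answer: \begin{pmatrix} \frac{i}{3} & \frac{3}{2} & 0 & \frac{3}{2} \\ - \frac{3}{2} & - \frac{i}{3} & \frac{3}{2} & 0 \\ 0 & \frac{3}{2} & \frac{i}{3} & \frac{3}{2} \\ \frac{3}{2} & 0 & - \frac{3}{2} & - \frac{i}{3} \end{pmatrix}


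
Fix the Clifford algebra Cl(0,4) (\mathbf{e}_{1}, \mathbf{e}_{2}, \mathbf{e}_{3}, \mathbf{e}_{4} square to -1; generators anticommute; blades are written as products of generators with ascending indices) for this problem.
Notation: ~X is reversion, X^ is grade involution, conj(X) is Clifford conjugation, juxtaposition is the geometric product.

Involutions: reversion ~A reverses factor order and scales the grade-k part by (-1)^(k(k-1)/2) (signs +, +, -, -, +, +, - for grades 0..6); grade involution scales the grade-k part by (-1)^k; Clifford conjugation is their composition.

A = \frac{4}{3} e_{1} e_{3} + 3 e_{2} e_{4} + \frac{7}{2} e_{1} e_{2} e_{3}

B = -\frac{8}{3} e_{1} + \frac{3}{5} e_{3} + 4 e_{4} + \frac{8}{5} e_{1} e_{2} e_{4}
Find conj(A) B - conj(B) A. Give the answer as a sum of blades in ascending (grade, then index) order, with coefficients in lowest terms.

first term: \frac{28}{5} e_{1} + 12 e_{2} + \frac{32}{9} e_{3} - \frac{21}{10} e_{1} e_{2} + \frac{28}{3} e_{2} e_{3} - \frac{28}{5} e_{3} e_{4} + 8 e_{1} e_{2} e_{4} - \frac{16}{3} e_{1} e_{3} e_{4} + \frac{59}{15} e_{2} e_{3} e_{4} + 14 e_{1} e_{2} e_{3} e_{4}
second term: -\frac{28}{5} e_{1} - 12 e_{2} - \frac{32}{9} e_{3} + \frac{21}{10} e_{1} e_{2} - \frac{28}{3} e_{2} e_{3} + \frac{28}{5} e_{3} e_{4} + 8 e_{1} e_{2} e_{4} - \frac{16}{3} e_{1} e_{3} e_{4} + \frac{59}{15} e_{2} e_{3} e_{4} + 14 e_{1} e_{2} e_{3} e_{4}
Answer: \frac{56}{5} e_{1} + 24 e_{2} + \frac{64}{9} e_{3} - \frac{21}{5} e_{1} e_{2} + \frac{56}{3} e_{2} e_{3} - \frac{56}{5} e_{3} e_{4}


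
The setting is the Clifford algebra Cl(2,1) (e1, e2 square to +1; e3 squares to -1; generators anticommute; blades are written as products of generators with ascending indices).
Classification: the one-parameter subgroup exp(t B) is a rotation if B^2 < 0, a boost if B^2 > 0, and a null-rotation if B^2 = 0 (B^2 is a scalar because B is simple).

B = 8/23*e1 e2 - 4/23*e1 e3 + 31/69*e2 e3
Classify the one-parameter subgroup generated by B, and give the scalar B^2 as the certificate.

B^2 term by term: the squares give (8/23)^2*(e1 e2)^2 + (-4/23)^2*(e1 e3)^2 + (31/69)^2*(e2 e3)^2 = 64/529*(-1) + 16/529*(+1) + 961/4761*(+1) = 1/9 (each basis 2-blade squares to minus the product of its generators' squares); cross terms between blades sharing an index anticommute and cancel. So B^2 = 1/9.
Answer: boost, certificate B^2 = 1/9. Why this suffices: the scalar 1/9 survives any versor conjugation, so its sign alone determines the class however B is presented.


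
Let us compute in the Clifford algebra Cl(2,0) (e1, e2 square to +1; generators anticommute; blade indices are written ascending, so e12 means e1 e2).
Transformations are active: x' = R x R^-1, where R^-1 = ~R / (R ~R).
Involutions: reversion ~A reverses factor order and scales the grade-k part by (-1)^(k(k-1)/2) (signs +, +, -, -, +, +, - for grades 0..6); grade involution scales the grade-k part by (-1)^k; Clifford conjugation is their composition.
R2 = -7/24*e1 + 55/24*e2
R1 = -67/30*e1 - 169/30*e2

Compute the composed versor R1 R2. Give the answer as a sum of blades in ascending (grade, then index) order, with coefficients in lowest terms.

Distribute over the terms of R1 (each basis-blade product reordered to ascending indices, repeated generators contracted through their squares):
(-67/30*e1) R2 = 469/720 - 737/144*e12
(-169/30*e2) R2 = -1859/144 - 1183/720*e12
Summing the partial products and collecting blades:
Answer: -1471/120 - 1217/180*e12


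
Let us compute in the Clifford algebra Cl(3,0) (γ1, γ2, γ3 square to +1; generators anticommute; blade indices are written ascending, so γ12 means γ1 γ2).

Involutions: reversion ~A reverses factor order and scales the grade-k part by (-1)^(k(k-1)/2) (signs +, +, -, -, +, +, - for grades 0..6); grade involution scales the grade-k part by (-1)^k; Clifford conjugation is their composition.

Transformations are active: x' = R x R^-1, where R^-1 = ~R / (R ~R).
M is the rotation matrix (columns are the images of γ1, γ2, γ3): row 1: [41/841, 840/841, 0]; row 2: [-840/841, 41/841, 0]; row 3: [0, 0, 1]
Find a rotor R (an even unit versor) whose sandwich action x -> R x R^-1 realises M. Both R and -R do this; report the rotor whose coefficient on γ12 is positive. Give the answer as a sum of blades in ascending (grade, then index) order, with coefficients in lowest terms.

Method: write R = a + b12*γ12 + b13*γ13 + b23*γ23 with a^2 + b12^2 + b13^2 + b23^2 = 1 (so R^-1 = ~R). Expanding the columns R e_j ~R gives tr M = 4a^2 - 1 and, from the antisymmetric part, M21 - M12 = -4a*b12, M13 - M31 = 4a*b13, M32 - M23 = -4a*b23.
Here tr M = 923/841, so a^2 = (1 + tr M)/4 = 441/841 and a = ±21/29. Taking a = 21/29: M21 - M12 = -1680/841, M13 - M31 = 0, M32 - M23 = 0, giving b12 = 20/29, b13 = 0, b23 = 0, i.e. R = 21/29 + 20/29*γ12.
Its γ12 coefficient is already positive.
Answer: 21/29 + 20/29*γ12. Note: both R and -R realise this M (trace 923/841); the covering map identifies them, and the γ12-coefficient sign is the tie-breaker.


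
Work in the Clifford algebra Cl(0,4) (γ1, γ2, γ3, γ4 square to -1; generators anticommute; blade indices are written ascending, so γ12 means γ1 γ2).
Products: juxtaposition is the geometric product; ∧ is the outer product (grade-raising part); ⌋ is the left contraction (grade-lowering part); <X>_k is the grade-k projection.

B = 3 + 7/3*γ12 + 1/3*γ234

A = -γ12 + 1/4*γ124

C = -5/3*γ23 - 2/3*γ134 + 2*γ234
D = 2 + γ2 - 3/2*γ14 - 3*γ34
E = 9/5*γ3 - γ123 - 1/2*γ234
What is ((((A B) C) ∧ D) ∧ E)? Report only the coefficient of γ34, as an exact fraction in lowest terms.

step 1: 7/3 - 7/12*γ4 - 3*γ12 + 1/12*γ13 + 3/4*γ124 + 1/3*γ134
step 2: -2/9 + 1/18*γ4 - 29/36*γ12 - 35/9*γ13 - 20/9*γ23 - 7/18*γ124 + 205/36*γ134 + 275/36*γ234
step 3: -4/9 - 2/9*γ2 + 1/9*γ4 - 29/18*γ12 - 70/9*γ13 + 1/3*γ14 - 40/9*γ23 - 1/18*γ24 + 2/3*γ34 + 35/9*γ123 - 7/9*γ124 + 205/18*γ134 + 275/18*γ234 + 103/9*γ1234
step 4: -4/5*γ3 - 2/5*γ23 - 1/5*γ34 - 221/90*γ123 - 3/5*γ134 + 29/90*γ234 + 68/45*γ1234
Answer: -1/5


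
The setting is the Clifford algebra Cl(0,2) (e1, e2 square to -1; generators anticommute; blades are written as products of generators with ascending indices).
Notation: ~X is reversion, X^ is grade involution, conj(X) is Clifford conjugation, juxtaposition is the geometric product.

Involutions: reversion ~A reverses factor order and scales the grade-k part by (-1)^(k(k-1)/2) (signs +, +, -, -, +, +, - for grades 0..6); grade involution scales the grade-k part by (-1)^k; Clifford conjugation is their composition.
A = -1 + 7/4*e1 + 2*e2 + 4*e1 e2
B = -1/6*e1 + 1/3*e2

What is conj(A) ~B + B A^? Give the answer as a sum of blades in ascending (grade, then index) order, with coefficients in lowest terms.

first term: 3/8 + 3/2*e1 + 1/3*e2 - 11/12*e1 e2
second term: 3/8 + 3/2*e1 + 1/3*e2 + 11/12*e1 e2
Answer: 3/4 + 3*e1 + 2/3*e2


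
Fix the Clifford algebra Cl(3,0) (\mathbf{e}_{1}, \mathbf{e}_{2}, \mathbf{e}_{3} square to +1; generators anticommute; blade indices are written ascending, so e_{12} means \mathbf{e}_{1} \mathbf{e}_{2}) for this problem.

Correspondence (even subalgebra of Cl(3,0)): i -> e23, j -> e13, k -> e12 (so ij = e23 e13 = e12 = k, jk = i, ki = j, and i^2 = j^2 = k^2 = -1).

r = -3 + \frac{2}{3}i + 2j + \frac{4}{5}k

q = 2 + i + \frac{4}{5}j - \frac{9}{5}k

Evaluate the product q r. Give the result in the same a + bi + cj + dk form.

In blades: q = 2 - \frac{9}{5} e_{12} + \frac{4}{5} e_{13} + e_{23}, r = -3 + \frac{4}{5} e_{12} + 2 e_{13} + \frac{2}{3} e_{23}.
Distribute q over r term by term (generator squares from the signature, products reordered to ascending indices): (2)*r = -6 + \frac{8}{5} e_{12} + 4 e_{13} + \frac{4}{3} e_{23}; (-\frac{9}{5} e_{12})*r = \frac{36}{25} + \frac{27}{5} e_{12} - \frac{6}{5} e_{13} + \frac{18}{5} e_{23}; (\frac{4}{5} e_{13})*r = -\frac{8}{5} - \frac{8}{15} e_{12} - \frac{12}{5} e_{13} + \frac{16}{25} e_{23}; (e_{23})*r = -\frac{2}{3} + 2 e_{12} - \frac{4}{5} e_{13} - 3 e_{23}.
Sum: -\frac{512}{75} + \frac{127}{15} e_{12} - \frac{2}{5} e_{13} + \frac{193}{75} e_{23}; translating back through the correspondence:
Answer: -\frac{512}{75} + \frac{193}{75}i - \frac{2}{5}j + \frac{127}{15}k


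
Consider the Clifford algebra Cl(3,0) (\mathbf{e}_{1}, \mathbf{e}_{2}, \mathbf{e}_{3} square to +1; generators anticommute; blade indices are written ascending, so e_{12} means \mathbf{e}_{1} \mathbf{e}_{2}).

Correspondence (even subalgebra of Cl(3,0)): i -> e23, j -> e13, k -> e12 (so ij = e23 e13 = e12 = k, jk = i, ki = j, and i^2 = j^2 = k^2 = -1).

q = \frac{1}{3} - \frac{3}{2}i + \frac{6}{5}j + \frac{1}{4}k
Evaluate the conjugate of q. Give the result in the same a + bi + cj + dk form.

In blades: q = \frac{1}{3} + \frac{1}{4} e_{12} + \frac{6}{5} e_{13} - \frac{3}{2} e_{23}.
Quaternion conjugation is reversion on the even subalgebra: the scalar is fixed and every grade-2 blade flips sign, giving \frac{1}{3} - \frac{1}{4} e_{12} - \frac{6}{5} e_{13} + \frac{3}{2} e_{23}; translating back:
Answer: \frac{1}{3} + \frac{3}{2}i - \frac{6}{5}j - \frac{1}{4}k


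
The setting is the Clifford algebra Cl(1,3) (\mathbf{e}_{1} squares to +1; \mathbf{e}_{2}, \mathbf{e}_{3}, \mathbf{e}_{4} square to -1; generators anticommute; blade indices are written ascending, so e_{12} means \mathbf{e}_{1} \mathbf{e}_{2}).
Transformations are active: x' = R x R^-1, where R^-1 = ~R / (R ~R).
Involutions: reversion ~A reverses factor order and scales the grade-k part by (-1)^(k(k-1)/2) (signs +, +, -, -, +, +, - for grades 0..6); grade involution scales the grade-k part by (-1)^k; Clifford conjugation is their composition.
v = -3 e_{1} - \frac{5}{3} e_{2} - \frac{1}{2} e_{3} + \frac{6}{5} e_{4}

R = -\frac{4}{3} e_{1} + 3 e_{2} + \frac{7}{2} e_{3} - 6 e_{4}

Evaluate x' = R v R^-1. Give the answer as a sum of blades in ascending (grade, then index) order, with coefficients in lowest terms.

~R = -\frac{4}{3} e_{1} + 3 e_{2} + \frac{7}{2} e_{3} - 6 e_{4}, and R ~R = -\frac{1997}{36}, so R^-1 = ~R / (-\frac{1997}{36}).
R v = \frac{359}{20} + \frac{101}{9} e_{12} + \frac{67}{6} e_{13} - \frac{98}{5} e_{14} + \frac{13}{3} e_{23} - \frac{32}{5} e_{24} + \frac{6}{5} e_{34}
Answer: \frac{38571}{9985} e_{1} - \frac{8233}{29955} e_{2} - \frac{35249}{19970} e_{3} + \frac{5358}{1997} e_{4}


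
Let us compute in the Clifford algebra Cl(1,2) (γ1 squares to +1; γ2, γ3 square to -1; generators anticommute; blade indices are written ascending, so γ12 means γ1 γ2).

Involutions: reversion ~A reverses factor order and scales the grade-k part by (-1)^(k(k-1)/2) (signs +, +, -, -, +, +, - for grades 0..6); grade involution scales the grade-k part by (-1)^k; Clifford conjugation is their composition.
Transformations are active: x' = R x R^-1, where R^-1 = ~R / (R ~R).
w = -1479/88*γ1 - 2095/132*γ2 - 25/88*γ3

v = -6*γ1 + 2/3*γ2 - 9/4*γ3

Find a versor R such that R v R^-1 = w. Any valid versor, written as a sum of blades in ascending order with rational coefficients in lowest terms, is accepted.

Key observation: q(v) = q(w) = 4391/144 (sandwiches preserve the norm), so R = v + w = -2007/88*γ1 - 669/44*γ2 - 223/88*γ3 works whenever it is invertible — the component of v along it is kept and (v - w)/2 reverses, sending v to w.
Answer: -2007/88*γ1 - 669/44*γ2 - 223/88*γ3


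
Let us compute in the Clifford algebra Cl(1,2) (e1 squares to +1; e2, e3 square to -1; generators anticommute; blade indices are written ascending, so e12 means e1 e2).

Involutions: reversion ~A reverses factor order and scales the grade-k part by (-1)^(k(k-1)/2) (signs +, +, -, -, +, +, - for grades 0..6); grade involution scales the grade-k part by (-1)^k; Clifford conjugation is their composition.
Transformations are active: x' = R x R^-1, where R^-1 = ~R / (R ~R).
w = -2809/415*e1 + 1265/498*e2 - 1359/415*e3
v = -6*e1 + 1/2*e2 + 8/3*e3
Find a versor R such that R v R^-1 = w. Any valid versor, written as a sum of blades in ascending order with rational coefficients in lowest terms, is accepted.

Reasoning: v^2 = w^2 = 1031/36 since conjugation preserves the quadratic form; R = v + w = -5299/415*e1 + 757/249*e2 - 757/1245*e3 is then valid when invertible, keeping its own part and reversing (v - w)/2.
Answer: -5299/415*e1 + 757/249*e2 - 757/1245*e3


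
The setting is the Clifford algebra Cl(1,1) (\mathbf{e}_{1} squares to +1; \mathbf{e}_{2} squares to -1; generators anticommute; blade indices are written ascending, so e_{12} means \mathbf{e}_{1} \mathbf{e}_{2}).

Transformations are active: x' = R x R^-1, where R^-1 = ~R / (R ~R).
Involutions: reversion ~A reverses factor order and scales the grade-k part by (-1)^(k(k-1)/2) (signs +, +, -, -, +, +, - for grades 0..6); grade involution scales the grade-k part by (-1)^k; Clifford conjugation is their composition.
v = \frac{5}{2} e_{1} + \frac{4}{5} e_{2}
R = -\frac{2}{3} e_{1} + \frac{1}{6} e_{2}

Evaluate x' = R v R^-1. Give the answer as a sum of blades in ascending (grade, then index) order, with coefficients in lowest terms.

~R = -\frac{2}{3} e_{1} + \frac{1}{6} e_{2}, and R ~R = \frac{5}{12}, so R^-1 = ~R / (\frac{5}{12}).
R v = -\frac{9}{5} - \frac{19}{20} e_{12}
Answer: \frac{163}{50} e_{1} - \frac{56}{25} e_{2}


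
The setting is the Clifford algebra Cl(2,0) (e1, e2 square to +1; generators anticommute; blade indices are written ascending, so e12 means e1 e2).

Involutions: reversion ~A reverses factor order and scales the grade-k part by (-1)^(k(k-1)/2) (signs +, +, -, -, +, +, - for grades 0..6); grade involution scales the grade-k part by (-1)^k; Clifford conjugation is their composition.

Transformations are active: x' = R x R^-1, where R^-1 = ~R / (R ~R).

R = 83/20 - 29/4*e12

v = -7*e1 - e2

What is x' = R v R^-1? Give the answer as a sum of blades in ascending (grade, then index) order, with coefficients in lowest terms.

~R = 83/20 + 29/4*e12, and R ~R = 13957/200, so R^-1 = ~R / (13957/200).
R v = -109/5*e1 - 549/10*e2
Answer: 61511/13957*e1 - 77177/13957*e2


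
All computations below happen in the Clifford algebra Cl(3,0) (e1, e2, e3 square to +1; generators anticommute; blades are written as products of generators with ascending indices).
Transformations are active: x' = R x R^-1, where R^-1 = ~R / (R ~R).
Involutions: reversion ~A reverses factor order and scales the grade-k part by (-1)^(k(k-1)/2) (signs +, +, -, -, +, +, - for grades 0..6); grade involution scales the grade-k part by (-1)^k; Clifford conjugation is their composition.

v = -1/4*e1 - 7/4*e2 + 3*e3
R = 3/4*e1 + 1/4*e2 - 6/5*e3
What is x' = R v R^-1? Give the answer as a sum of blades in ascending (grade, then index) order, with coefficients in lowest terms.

~R = 3/4*e1 + 1/4*e2 - 6/5*e3, and R ~R = 413/200, so R^-1 = ~R / (413/200).
R v = -169/40 - 5/4*e1 e2 + 39/20*e1 e3 - 27/20*e2 e3
Answer: -4657/1652*e1 + 1201/1652*e2 + 789/413*e3
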